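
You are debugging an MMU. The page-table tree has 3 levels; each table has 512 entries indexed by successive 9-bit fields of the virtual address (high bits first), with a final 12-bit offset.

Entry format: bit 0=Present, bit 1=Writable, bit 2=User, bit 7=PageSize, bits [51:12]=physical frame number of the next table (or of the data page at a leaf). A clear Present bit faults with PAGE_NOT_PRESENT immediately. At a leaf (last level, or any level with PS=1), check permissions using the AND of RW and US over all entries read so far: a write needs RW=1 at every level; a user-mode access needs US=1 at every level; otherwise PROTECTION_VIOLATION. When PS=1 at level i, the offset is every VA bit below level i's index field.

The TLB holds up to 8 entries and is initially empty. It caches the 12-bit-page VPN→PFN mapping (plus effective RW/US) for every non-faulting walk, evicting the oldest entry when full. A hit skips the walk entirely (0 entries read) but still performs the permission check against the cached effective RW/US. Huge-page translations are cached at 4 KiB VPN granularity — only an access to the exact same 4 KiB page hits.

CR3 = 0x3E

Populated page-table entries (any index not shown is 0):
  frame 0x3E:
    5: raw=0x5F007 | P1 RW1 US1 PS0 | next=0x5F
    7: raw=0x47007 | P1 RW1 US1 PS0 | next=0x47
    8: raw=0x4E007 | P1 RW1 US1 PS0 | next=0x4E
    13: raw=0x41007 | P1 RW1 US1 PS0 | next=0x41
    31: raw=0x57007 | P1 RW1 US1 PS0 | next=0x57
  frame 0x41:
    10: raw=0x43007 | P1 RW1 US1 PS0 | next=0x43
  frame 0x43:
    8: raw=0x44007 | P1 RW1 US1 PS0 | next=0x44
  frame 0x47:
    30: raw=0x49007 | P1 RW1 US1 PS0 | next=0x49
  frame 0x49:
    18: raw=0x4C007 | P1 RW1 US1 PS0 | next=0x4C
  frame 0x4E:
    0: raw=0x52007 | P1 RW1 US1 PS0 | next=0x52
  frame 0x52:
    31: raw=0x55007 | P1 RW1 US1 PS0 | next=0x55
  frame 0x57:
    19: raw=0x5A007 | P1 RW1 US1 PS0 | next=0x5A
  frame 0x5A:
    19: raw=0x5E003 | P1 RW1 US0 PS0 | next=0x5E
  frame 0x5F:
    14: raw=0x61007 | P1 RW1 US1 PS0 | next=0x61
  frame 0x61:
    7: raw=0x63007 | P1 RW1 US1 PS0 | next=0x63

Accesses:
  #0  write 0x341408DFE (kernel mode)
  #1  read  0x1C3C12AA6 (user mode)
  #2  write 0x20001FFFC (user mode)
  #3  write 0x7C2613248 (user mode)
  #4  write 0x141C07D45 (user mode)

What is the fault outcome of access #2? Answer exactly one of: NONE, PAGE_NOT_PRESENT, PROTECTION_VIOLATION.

Walk each access:
#0 VA=0x341408DFE (w,kernel):
  L0: frame=0x3E idx=13 entry=0x41007 [P=1 RW=1 US=1 PS=0]
  L1: frame=0x41 idx=10 entry=0x43007 [P=1 RW=1 US=1 PS=0]
  L2: frame=0x43 idx=8 entry=0x44007 [P=1 RW=1 US=1 PS=0]
  → PA=0x44DFE  (3 entries read)
#1 VA=0x1C3C12AA6 (r,user):
  L0: frame=0x3E idx=7 entry=0x47007 [P=1 RW=1 US=1 PS=0]
  L1: frame=0x47 idx=30 entry=0x49007 [P=1 RW=1 US=1 PS=0]
  L2: frame=0x49 idx=18 entry=0x4C007 [P=1 RW=1 US=1 PS=0]
  → PA=0x4CAA6  (3 entries read)
#2 VA=0x20001FFFC (w,user):
  L0: frame=0x3E idx=8 entry=0x4E007 [P=1 RW=1 US=1 PS=0]
  L1: frame=0x4E idx=0 entry=0x52007 [P=1 RW=1 US=1 PS=0]
  L2: frame=0x52 idx=31 entry=0x55007 [P=1 RW=1 US=1 PS=0]
  → PA=0x55FFC  (3 entries read)
#3 VA=0x7C2613248 (w,user):
  L0: frame=0x3E idx=31 entry=0x57007 [P=1 RW=1 US=1 PS=0]
  L1: frame=0x57 idx=19 entry=0x5A007 [P=1 RW=1 US=1 PS=0]
  L2: frame=0x5A idx=19 entry=0x5E003 [P=1 RW=1 US=0 PS=0]
  ✗ PROTECTION_VIOLATION  [3 reads]
#4 VA=0x141C07D45 (w,user):
  L0: frame=0x3E idx=5 entry=0x5F007 [P=1 RW=1 US=1 PS=0]
  L1: frame=0x5F idx=14 entry=0x61007 [P=1 RW=1 US=1 PS=0]
  L2: frame=0x61 idx=7 entry=0x63007 [P=1 RW=1 US=1 PS=0]
  → PA=0x63D45  (3 entries read)

Access #2 fault: NONE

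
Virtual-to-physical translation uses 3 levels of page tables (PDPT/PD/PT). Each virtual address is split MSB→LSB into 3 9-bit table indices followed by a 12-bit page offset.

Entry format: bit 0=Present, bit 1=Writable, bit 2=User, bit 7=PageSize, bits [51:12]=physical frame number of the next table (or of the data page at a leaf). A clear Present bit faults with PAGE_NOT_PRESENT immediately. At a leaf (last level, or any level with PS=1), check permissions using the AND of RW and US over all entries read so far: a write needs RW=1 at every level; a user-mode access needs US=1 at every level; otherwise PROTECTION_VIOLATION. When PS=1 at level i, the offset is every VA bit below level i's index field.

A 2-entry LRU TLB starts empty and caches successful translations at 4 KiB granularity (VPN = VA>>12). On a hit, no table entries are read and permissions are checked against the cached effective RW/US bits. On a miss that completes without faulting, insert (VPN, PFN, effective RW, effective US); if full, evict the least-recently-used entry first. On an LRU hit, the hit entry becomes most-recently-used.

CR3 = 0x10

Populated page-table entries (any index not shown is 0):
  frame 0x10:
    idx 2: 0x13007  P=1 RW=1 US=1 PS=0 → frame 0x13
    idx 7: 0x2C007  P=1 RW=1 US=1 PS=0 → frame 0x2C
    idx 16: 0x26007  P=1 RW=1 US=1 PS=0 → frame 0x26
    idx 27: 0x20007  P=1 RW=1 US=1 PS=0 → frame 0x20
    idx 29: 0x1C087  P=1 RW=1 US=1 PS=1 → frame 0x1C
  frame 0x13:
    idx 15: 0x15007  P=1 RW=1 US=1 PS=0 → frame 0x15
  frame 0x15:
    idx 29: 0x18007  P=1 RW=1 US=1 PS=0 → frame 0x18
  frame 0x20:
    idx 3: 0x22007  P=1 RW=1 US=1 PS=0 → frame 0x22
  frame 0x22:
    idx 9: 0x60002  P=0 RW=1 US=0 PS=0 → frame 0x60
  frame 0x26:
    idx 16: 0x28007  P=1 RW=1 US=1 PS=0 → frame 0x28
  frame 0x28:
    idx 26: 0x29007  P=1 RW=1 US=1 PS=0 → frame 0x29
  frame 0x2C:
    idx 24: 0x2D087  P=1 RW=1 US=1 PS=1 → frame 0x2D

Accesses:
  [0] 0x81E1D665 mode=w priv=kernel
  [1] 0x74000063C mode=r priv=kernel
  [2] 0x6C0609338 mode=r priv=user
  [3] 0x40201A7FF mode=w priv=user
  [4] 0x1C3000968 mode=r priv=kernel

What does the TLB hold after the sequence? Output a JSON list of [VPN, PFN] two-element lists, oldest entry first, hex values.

Walk each access:
#0 VA=0x81E1D665 (w,kernel):
  lvl0: tbl 0x10, slot 2 ⇒ 0x13007 (P1/RW1/US1/PS0)
  lvl1: tbl 0x13, slot 15 ⇒ 0x15007 (P1/RW1/US1/PS0)
  lvl2: tbl 0x15, slot 29 ⇒ 0x18007 (P1/RW1/US1/PS0)
  ✓ 0x18665  — 3 lookups
#1 VA=0x74000063C (r,kernel):
  lvl0: tbl 0x10, slot 29 ⇒ 0x1C087 (P1/RW1/US1/PS1)
  ✓ 0x1C63C (huge @L0)  — 1 lookups
#2 VA=0x6C0609338 (r,user):
  lvl0: tbl 0x10, slot 27 ⇒ 0x20007 (P1/RW1/US1/PS0)
  lvl1: tbl 0x20, slot 3 ⇒ 0x22007 (P1/RW1/US1/PS0)
  lvl2: tbl 0x22, slot 9 ⇒ 0x60002 (P0/RW1/US0/PS0)
  ✗ PAGE_NOT_PRESENT  [3 reads]
#3 VA=0x40201A7FF (w,user):
  lvl0: tbl 0x10, slot 16 ⇒ 0x26007 (P1/RW1/US1/PS0)
  lvl1: tbl 0x26, slot 16 ⇒ 0x28007 (P1/RW1/US1/PS0)
  lvl2: tbl 0x28, slot 26 ⇒ 0x29007 (P1/RW1/US1/PS0)
  ✓ 0x297FF  — 3 lookups
#4 VA=0x1C3000968 (r,kernel):
  lvl0: tbl 0x10, slot 7 ⇒ 0x2C007 (P1/RW1/US1/PS0)
  lvl1: tbl 0x2C, slot 24 ⇒ 0x2D087 (P1/RW1/US1/PS1)
  ✓ 0x2D968 (huge @L1)  — 2 lookups

TLB: [["0x40201A", "0x29"], ["0x1C3000", "0x2D"]]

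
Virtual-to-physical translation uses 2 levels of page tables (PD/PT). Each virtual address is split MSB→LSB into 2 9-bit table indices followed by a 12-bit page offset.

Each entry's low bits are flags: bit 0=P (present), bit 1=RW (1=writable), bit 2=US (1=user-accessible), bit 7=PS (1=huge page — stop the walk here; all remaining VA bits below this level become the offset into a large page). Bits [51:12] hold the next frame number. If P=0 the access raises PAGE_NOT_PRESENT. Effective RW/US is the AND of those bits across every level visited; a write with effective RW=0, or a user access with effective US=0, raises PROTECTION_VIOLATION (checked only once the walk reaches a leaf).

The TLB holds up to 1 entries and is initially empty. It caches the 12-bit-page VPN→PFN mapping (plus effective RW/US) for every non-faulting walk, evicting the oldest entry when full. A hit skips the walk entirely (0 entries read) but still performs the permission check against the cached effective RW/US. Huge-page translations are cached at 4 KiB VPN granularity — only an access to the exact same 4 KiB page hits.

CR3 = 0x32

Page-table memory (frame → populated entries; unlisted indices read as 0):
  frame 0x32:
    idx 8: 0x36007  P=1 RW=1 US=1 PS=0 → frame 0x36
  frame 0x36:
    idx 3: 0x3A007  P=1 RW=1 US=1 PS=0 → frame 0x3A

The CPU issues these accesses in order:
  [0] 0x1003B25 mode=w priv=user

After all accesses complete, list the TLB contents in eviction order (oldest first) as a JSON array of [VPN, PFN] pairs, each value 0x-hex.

Walk each access:
#0 VA=0x1003B25 (w,user):
  [0] read 0x32 idx=8: raw=0x36007 flags P=1 W=1 U=1 S=0
  [1] read 0x36 idx=3: raw=0x3A007 flags P=1 W=1 U=1 S=0
  ⇒ phys 0x3AB25  [2 reads]

TLB: [["0x1003", "0x3A"]]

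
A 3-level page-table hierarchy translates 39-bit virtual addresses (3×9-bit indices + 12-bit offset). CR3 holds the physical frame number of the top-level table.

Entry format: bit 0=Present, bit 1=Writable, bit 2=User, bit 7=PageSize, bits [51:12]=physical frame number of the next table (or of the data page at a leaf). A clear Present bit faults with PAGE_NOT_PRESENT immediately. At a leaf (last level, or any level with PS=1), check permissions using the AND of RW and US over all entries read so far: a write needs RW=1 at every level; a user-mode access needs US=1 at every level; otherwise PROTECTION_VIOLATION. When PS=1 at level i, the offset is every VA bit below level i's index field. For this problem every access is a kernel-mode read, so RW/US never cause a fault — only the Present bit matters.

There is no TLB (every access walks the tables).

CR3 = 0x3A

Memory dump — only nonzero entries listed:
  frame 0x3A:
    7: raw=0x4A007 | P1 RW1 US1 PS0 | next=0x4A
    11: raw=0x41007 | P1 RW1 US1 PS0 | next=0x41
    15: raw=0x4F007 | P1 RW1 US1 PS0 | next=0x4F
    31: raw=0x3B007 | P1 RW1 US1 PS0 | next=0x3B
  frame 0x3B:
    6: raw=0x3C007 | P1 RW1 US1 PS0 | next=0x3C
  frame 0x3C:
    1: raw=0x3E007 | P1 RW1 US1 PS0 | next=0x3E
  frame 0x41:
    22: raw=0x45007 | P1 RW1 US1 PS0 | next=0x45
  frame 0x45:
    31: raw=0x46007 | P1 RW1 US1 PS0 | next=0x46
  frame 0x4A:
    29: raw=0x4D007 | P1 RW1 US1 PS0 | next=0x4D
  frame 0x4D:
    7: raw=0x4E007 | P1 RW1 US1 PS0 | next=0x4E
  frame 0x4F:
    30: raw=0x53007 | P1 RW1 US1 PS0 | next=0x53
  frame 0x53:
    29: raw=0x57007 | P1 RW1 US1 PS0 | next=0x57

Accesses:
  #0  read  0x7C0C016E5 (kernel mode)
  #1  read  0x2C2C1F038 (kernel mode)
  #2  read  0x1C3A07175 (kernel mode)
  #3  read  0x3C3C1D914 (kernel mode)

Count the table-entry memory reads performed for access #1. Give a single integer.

Walk each access:
#0 VA=0x7C0C016E5 (r,kernel):
  L0: frame=0x3A idx=31 entry=0x3B007 [P=1 RW=1 US=1 PS=0]
  L1: frame=0x3B idx=6 entry=0x3C007 [P=1 RW=1 US=1 PS=0]
  L2: frame=0x3C idx=1 entry=0x3E007 [P=1 RW=1 US=1 PS=0]
  → PA=0x3E6E5  (3 entries read)
#1 VA=0x2C2C1F038 (r,kernel):
  L0: frame=0x3A idx=11 entry=0x41007 [P=1 RW=1 US=1 PS=0]
  L1: frame=0x41 idx=22 entry=0x45007 [P=1 RW=1 US=1 PS=0]
  L2: frame=0x45 idx=31 entry=0x46007 [P=1 RW=1 US=1 PS=0]
  → PA=0x46038  (3 entries read)
#2 VA=0x1C3A07175 (r,kernel):
  L0: frame=0x3A idx=7 entry=0x4A007 [P=1 RW=1 US=1 PS=0]
  L1: frame=0x4A idx=29 entry=0x4D007 [P=1 RW=1 US=1 PS=0]
  L2: frame=0x4D idx=7 entry=0x4E007 [P=1 RW=1 US=1 PS=0]
  → PA=0x4E175  (3 entries read)
#3 VA=0x3C3C1D914 (r,kernel):
  L0: frame=0x3A idx=15 entry=0x4F007 [P=1 RW=1 US=1 PS=0]
  L1: frame=0x4F idx=30 entry=0x53007 [P=1 RW=1 US=1 PS=0]
  L2: frame=0x53 idx=29 entry=0x57007 [P=1 RW=1 US=1 PS=0]
  → PA=0x57914  (3 entries read)

Entries read for #1: 3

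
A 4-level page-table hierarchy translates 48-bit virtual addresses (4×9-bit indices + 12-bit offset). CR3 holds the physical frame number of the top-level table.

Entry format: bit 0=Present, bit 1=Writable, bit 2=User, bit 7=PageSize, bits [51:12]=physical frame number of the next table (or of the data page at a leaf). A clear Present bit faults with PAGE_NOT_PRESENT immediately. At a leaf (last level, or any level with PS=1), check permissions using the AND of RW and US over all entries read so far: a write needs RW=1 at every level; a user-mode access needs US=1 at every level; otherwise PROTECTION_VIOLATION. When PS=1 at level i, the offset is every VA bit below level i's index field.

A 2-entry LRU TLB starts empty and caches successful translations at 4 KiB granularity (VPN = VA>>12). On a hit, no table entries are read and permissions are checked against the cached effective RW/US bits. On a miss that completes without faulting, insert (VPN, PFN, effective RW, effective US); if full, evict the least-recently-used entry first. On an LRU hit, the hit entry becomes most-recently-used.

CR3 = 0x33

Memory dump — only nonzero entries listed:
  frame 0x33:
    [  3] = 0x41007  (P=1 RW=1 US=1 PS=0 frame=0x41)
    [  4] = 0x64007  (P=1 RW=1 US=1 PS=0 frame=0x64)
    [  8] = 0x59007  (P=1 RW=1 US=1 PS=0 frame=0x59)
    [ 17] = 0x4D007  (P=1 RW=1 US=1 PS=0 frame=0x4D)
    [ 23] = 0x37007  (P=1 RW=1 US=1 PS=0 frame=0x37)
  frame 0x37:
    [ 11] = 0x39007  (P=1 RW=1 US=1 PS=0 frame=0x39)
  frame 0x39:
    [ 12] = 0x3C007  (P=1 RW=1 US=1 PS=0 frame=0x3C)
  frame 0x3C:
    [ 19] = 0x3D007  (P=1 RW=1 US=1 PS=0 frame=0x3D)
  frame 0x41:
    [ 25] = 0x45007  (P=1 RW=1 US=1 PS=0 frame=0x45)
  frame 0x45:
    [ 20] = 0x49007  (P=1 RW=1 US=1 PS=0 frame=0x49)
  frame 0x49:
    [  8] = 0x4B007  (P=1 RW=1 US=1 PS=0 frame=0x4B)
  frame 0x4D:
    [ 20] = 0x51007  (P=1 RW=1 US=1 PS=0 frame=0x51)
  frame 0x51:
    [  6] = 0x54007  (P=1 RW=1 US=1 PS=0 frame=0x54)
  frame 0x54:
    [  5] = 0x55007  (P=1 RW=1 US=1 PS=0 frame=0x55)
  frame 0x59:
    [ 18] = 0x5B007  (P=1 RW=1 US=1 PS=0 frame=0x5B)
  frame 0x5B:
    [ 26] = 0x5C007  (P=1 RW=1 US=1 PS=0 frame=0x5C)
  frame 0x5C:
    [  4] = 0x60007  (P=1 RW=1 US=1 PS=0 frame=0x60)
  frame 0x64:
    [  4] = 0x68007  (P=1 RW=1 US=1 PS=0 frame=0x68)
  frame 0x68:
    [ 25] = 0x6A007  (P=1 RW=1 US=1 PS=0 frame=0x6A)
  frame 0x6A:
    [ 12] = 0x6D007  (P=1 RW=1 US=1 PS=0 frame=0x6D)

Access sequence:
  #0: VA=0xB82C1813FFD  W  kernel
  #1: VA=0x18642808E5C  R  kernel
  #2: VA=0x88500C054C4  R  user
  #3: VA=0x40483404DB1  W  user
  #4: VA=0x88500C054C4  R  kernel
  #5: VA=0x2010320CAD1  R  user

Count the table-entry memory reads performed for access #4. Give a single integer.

Trace:
#0 VA=0xB82C1813FFD (w,kernel):
  L0 @0x33[23] → 0x37007  P=1,RW=1,US=1,PS=0
  L1 @0x37[11] → 0x39007  P=1,RW=1,US=1,PS=0
  L2 @0x39[12] → 0x3C007  P=1,RW=1,US=1,PS=0
  L3 @0x3C[19] → 0x3D007  P=1,RW=1,US=1,PS=0
  → PA=0x3DFFD  (4 entries read)
#1 VA=0x18642808E5C (r,kernel):
  L0 @0x33[3] → 0x41007  P=1,RW=1,US=1,PS=0
  L1 @0x41[25] → 0x45007  P=1,RW=1,US=1,PS=0
  L2 @0x45[20] → 0x49007  P=1,RW=1,US=1,PS=0
  L3 @0x49[8] → 0x4B007  P=1,RW=1,US=1,PS=0
  → PA=0x4BE5C  (4 entries read)
#2 VA=0x88500C054C4 (r,user):
  L0 @0x33[17] → 0x4D007  P=1,RW=1,US=1,PS=0
  L1 @0x4D[20] → 0x51007  P=1,RW=1,US=1,PS=0
  L2 @0x51[6] → 0x54007  P=1,RW=1,US=1,PS=0
  L3 @0x54[5] → 0x55007  P=1,RW=1,US=1,PS=0
  → PA=0x554C4  (4 entries read)
#3 VA=0x40483404DB1 (w,user):
  L0 @0x33[8] → 0x59007  P=1,RW=1,US=1,PS=0
  L1 @0x59[18] → 0x5B007  P=1,RW=1,US=1,PS=0
  L2 @0x5B[26] → 0x5C007  P=1,RW=1,US=1,PS=0
  L3 @0x5C[4] → 0x60007  P=1,RW=1,US=1,PS=0
  → PA=0x60DB1  (4 entries read)
#4 VA=0x88500C054C4 (r,kernel):
  TLB hit vpn=0x88500C05 → PA=0x554C4
#5 VA=0x2010320CAD1 (r,user):
  L0 @0x33[4] → 0x64007  P=1,RW=1,US=1,PS=0
  L1 @0x64[4] → 0x68007  P=1,RW=1,US=1,PS=0
  L2 @0x68[25] → 0x6A007  P=1,RW=1,US=1,PS=0
  L3 @0x6A[12] → 0x6D007  P=1,RW=1,US=1,PS=0
  → PA=0x6DAD1  (4 entries read)

Entries read for #4: 0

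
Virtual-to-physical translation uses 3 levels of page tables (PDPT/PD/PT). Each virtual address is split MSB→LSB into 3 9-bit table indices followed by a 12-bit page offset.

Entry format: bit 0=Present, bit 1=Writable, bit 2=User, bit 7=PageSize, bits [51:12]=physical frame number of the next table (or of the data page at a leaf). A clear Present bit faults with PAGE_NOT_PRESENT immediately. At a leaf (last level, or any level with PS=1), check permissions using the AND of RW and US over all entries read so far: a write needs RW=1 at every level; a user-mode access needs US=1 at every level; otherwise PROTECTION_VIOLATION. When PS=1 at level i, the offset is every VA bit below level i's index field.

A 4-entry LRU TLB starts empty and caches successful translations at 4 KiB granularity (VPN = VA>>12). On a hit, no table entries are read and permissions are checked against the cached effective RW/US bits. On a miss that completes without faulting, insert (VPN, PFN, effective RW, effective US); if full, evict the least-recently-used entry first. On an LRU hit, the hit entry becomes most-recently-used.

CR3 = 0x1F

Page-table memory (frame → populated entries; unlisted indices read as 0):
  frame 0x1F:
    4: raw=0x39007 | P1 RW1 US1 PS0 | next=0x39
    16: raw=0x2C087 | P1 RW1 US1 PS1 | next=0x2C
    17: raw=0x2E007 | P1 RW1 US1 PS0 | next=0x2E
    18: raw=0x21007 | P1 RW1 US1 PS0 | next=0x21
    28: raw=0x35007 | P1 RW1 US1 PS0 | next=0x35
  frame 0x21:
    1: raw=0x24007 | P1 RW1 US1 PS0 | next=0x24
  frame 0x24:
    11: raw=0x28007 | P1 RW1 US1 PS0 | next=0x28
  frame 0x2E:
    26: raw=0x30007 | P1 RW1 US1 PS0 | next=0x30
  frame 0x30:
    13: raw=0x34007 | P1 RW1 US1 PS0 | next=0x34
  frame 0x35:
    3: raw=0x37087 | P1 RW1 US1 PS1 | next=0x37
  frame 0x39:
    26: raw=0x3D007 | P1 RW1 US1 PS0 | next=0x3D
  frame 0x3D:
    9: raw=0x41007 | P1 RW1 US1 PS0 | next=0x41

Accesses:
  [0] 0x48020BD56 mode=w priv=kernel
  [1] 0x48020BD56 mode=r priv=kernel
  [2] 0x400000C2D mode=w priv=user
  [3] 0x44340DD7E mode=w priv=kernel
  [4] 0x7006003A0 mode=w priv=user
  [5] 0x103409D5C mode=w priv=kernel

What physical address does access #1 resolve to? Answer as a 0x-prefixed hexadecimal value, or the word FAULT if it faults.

Per-access translation:
#0 VA=0x48020BD56 (w,kernel):
  L0 @0x1F[18] → 0x21007  P=1,RW=1,US=1,PS=0
  L1 @0x21[1] → 0x24007  P=1,RW=1,US=1,PS=0
  L2 @0x24[11] → 0x28007  P=1,RW=1,US=1,PS=0
  ✓ 0x28D56  — 3 lookups
#1 VA=0x48020BD56 (r,kernel):
  TLB hit vpn=0x48020B → PA=0x28D56
#2 VA=0x400000C2D (w,user):
  L0 @0x1F[16] → 0x2C087  P=1,RW=1,US=1,PS=1
  ✓ 0x2CC2D (huge @L0)  — 1 lookups
#3 VA=0x44340DD7E (w,kernel):
  L0 @0x1F[17] → 0x2E007  P=1,RW=1,US=1,PS=0
  L1 @0x2E[26] → 0x30007  P=1,RW=1,US=1,PS=0
  L2 @0x30[13] → 0x34007  P=1,RW=1,US=1,PS=0
  ✓ 0x34D7E  — 3 lookups
#4 VA=0x7006003A0 (w,user):
  L0 @0x1F[28] → 0x35007  P=1,RW=1,US=1,PS=0
  L1 @0x35[3] → 0x37087  P=1,RW=1,US=1,PS=1
  ✓ 0x373A0 (huge @L1)  — 2 lookups
#5 VA=0x103409D5C (w,kernel):
  L0 @0x1F[4] → 0x39007  P=1,RW=1,US=1,PS=0
  L1 @0x39[26] → 0x3D007  P=1,RW=1,US=1,PS=0
  L2 @0x3D[9] → 0x41007  P=1,RW=1,US=1,PS=0
  ✓ 0x41D5C  — 3 lookups

Access #1 PA: 0x28D56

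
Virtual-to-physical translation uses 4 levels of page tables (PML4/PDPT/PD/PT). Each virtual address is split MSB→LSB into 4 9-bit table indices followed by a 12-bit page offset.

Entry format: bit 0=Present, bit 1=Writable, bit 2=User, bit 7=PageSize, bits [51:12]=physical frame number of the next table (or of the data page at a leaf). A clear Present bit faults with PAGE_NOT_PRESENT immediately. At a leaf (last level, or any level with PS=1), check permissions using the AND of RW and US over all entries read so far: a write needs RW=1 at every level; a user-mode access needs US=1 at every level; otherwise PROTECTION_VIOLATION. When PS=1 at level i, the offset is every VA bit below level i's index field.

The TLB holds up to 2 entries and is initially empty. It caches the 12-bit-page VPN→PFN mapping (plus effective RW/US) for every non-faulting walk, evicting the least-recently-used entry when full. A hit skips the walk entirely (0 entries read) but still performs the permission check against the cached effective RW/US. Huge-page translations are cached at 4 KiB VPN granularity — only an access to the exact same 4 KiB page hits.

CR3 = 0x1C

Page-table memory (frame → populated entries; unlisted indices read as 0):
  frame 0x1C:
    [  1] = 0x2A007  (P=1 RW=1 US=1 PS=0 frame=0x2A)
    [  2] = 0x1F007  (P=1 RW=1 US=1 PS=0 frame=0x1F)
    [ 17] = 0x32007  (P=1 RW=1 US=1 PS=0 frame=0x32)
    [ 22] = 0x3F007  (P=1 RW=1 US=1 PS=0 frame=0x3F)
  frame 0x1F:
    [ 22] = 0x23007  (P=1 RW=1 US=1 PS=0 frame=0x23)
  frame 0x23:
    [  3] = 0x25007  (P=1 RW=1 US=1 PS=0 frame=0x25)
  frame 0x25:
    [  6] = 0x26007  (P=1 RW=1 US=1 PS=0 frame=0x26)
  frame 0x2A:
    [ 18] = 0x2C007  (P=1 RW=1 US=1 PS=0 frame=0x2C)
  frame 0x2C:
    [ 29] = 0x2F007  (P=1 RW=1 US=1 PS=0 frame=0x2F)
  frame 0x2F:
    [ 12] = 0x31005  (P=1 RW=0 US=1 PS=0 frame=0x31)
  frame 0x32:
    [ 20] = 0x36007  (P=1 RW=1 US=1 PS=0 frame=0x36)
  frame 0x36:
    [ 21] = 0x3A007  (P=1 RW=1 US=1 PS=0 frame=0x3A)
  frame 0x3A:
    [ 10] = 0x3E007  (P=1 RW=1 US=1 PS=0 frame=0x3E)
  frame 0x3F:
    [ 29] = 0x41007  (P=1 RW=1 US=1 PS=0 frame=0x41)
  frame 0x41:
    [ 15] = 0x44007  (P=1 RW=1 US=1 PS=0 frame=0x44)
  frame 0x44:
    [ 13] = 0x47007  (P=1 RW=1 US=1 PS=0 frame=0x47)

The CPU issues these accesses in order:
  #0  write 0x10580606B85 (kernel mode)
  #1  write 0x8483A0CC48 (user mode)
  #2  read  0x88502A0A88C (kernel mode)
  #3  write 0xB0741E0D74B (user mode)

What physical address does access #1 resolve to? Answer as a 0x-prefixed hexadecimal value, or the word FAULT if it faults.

Trace:
#0 VA=0x10580606B85 (w,kernel):
  L0: frame=0x1C idx=2 entry=0x1F007 [P=1 RW=1 US=1 PS=0]
  L1: frame=0x1F idx=22 entry=0x23007 [P=1 RW=1 US=1 PS=0]
  L2: frame=0x23 idx=3 entry=0x25007 [P=1 RW=1 US=1 PS=0]
  L3: frame=0x25 idx=6 entry=0x26007 [P=1 RW=1 US=1 PS=0]
  ⇒ phys 0x26B85  [4 reads]
#1 VA=0x8483A0CC48 (w,user):
  L0: frame=0x1C idx=1 entry=0x2A007 [P=1 RW=1 US=1 PS=0]
  L1: frame=0x2A idx=18 entry=0x2C007 [P=1 RW=1 US=1 PS=0]
  L2: frame=0x2C idx=29 entry=0x2F007 [P=1 RW=1 US=1 PS=0]
  L3: frame=0x2F idx=12 entry=0x31005 [P=1 RW=0 US=1 PS=0]
  ✗ PROTECTION_VIOLATION  [4 reads]
#2 VA=0x88502A0A88C (r,kernel):
  L0: frame=0x1C idx=17 entry=0x32007 [P=1 RW=1 US=1 PS=0]
  L1: frame=0x32 idx=20 entry=0x36007 [P=1 RW=1 US=1 PS=0]
  L2: frame=0x36 idx=21 entry=0x3A007 [P=1 RW=1 US=1 PS=0]
  L3: frame=0x3A idx=10 entry=0x3E007 [P=1 RW=1 US=1 PS=0]
  ⇒ phys 0x3E88C  [4 reads]
#3 VA=0xB0741E0D74B (w,user):
  L0: frame=0x1C idx=22 entry=0x3F007 [P=1 RW=1 US=1 PS=0]
  L1: frame=0x3F idx=29 entry=0x41007 [P=1 RW=1 US=1 PS=0]
  L2: frame=0x41 idx=15 entry=0x44007 [P=1 RW=1 US=1 PS=0]
  L3: frame=0x44 idx=13 entry=0x47007 [P=1 RW=1 US=1 PS=0]
  ⇒ phys 0x4774B  [4 reads]

Access #1 PA: FAULT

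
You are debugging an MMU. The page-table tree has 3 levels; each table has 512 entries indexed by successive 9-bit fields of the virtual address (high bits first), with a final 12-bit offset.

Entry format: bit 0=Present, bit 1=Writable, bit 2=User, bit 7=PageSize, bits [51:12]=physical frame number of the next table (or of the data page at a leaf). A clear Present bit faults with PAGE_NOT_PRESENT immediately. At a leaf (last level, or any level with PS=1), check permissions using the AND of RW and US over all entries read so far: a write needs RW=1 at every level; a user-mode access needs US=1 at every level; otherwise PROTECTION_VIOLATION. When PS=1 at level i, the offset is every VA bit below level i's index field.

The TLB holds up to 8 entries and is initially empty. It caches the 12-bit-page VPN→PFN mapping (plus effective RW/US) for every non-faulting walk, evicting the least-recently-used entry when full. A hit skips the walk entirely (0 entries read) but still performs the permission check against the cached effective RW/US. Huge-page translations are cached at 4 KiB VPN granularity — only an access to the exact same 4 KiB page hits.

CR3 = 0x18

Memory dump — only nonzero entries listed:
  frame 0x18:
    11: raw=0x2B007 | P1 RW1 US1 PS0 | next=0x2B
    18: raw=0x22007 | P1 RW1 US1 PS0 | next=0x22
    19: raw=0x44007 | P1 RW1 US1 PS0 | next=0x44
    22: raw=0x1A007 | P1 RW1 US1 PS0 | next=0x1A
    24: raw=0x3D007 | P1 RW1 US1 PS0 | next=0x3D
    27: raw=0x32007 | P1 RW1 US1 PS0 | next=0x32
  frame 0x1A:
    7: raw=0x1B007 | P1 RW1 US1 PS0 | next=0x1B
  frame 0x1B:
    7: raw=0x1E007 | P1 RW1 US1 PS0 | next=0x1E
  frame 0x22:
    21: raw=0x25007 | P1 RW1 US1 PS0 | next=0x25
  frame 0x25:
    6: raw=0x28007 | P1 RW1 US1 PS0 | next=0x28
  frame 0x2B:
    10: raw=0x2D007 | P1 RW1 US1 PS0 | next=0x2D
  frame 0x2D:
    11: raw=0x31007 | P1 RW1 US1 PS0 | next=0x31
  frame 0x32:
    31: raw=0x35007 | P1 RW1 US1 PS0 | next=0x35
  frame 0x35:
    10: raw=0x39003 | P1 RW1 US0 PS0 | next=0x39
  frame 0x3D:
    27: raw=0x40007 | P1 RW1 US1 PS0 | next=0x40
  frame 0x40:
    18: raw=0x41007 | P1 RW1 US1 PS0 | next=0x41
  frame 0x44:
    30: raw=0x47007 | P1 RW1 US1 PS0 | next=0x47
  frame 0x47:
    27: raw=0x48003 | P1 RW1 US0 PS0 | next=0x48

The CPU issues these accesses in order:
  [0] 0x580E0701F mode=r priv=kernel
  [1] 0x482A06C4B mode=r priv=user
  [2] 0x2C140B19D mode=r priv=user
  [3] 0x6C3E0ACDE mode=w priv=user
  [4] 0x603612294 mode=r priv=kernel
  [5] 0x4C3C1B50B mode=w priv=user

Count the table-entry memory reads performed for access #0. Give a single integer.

Walk each access:
#0 VA=0x580E0701F (r,kernel):
  L0 @0x18[22] → 0x1A007  P=1,RW=1,US=1,PS=0
  L1 @0x1A[7] → 0x1B007  P=1,RW=1,US=1,PS=0
  L2 @0x1B[7] → 0x1E007  P=1,RW=1,US=1,PS=0
  → PA=0x1E01F  (3 entries read)
#1 VA=0x482A06C4B (r,user):
  L0 @0x18[18] → 0x22007  P=1,RW=1,US=1,PS=0
  L1 @0x22[21] → 0x25007  P=1,RW=1,US=1,PS=0
  L2 @0x25[6] → 0x28007  P=1,RW=1,US=1,PS=0
  → PA=0x28C4B  (3 entries read)
#2 VA=0x2C140B19D (r,user):
  L0 @0x18[11] → 0x2B007  P=1,RW=1,US=1,PS=0
  L1 @0x2B[10] → 0x2D007  P=1,RW=1,US=1,PS=0
  L2 @0x2D[11] → 0x31007  P=1,RW=1,US=1,PS=0
  → PA=0x3119D  (3 entries read)
#3 VA=0x6C3E0ACDE (w,user):
  L0 @0x18[27] → 0x32007  P=1,RW=1,US=1,PS=0
  L1 @0x32[31] → 0x35007  P=1,RW=1,US=1,PS=0
  L2 @0x35[10] → 0x39003  P=1,RW=1,US=0,PS=0
  → PROTECTION_VIOLATION  (3 entries read)
#4 VA=0x603612294 (r,kernel):
  L0 @0x18[24] → 0x3D007  P=1,RW=1,US=1,PS=0
  L1 @0x3D[27] → 0x40007  P=1,RW=1,US=1,PS=0
  L2 @0x40[18] → 0x41007  P=1,RW=1,US=1,PS=0
  → PA=0x41294  (3 entries read)
#5 VA=0x4C3C1B50B (w,user):
  L0 @0x18[19] → 0x44007  P=1,RW=1,US=1,PS=0
  L1 @0x44[30] → 0x47007  P=1,RW=1,US=1,PS=0
  L2 @0x47[27] → 0x48003  P=1,RW=1,US=0,PS=0
  → PROTECTION_VIOLATION  (3 entries read)

Entries read for #0: 3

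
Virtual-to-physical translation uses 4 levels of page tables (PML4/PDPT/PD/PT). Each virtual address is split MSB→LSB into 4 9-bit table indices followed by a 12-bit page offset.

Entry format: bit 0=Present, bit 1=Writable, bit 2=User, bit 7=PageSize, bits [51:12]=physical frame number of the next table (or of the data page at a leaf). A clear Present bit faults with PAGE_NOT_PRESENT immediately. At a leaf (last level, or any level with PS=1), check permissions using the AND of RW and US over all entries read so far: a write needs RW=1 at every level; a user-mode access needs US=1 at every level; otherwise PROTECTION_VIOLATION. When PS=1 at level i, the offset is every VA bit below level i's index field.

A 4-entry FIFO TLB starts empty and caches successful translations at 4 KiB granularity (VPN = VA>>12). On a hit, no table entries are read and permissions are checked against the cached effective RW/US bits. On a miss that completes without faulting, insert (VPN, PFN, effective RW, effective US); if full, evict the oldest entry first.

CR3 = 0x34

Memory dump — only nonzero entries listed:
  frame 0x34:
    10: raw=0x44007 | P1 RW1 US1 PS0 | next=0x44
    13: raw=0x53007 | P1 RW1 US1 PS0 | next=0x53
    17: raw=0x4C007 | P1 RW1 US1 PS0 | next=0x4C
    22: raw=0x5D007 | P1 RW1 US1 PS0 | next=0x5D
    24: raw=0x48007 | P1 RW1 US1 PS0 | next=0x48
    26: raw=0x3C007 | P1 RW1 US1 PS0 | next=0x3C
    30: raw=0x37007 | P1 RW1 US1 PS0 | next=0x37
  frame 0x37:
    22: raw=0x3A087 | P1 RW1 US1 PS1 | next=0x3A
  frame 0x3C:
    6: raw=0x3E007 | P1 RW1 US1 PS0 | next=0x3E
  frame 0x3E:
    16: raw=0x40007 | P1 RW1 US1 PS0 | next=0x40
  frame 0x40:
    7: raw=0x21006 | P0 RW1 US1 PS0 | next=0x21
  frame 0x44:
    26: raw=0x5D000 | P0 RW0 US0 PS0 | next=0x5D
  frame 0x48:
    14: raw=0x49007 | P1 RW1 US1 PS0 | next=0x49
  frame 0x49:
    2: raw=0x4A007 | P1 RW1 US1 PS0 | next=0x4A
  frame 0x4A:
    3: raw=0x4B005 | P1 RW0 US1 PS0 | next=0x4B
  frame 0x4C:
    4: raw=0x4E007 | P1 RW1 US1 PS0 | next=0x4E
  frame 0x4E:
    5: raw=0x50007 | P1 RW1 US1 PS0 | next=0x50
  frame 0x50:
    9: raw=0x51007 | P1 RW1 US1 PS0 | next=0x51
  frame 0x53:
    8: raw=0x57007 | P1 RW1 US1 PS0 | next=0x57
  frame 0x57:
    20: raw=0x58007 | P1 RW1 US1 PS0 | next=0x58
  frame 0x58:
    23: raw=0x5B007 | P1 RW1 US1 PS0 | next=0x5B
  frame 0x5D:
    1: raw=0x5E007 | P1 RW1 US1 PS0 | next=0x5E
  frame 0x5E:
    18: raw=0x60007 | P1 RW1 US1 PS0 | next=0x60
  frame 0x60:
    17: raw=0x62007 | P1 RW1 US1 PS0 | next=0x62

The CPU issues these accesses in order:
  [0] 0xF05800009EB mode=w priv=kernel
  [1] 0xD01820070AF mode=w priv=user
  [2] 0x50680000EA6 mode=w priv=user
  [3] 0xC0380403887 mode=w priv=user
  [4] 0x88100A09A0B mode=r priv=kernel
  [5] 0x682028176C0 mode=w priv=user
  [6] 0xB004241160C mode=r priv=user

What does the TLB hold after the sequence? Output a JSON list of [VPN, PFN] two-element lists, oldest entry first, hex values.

Trace:
#0 VA=0xF05800009EB (w,kernel):
  [0] read 0x34 idx=30: raw=0x37007 flags P=1 W=1 U=1 S=0
  [1] read 0x37 idx=22: raw=0x3A087 flags P=1 W=1 U=1 S=1
  → PA=0x3A9EB (huge @L1)  (2 entries read)
#1 VA=0xD01820070AF (w,user):
  [0] read 0x34 idx=26: raw=0x3C007 flags P=1 W=1 U=1 S=0
  [1] read 0x3C idx=6: raw=0x3E007 flags P=1 W=1 U=1 S=0
  [2] read 0x3E idx=16: raw=0x40007 flags P=1 W=1 U=1 S=0
  [3] read 0x40 idx=7: raw=0x21006 flags P=0 W=1 U=1 S=0
  ⇒ fault: PAGE_NOT_PRESENT  — 4 lookups
#2 VA=0x50680000EA6 (w,user):
  [0] read 0x34 idx=10: raw=0x44007 flags P=1 W=1 U=1 S=0
  [1] read 0x44 idx=26: raw=0x5D000 flags P=0 W=0 U=0 S=0
  ⇒ fault: PAGE_NOT_PRESENT  — 2 lookups
#3 VA=0xC0380403887 (w,user):
  [0] read 0x34 idx=24: raw=0x48007 flags P=1 W=1 U=1 S=0
  [1] read 0x48 idx=14: raw=0x49007 flags P=1 W=1 U=1 S=0
  [2] read 0x49 idx=2: raw=0x4A007 flags P=1 W=1 U=1 S=0
  [3] read 0x4A idx=3: raw=0x4B005 flags P=1 W=0 U=1 S=0
  ⇒ fault: PROTECTION_VIOLATION  — 4 lookups
#4 VA=0x88100A09A0B (r,kernel):
  [0] read 0x34 idx=17: raw=0x4C007 flags P=1 W=1 U=1 S=0
  [1] read 0x4C idx=4: raw=0x4E007 flags P=1 W=1 U=1 S=0
  [2] read 0x4E idx=5: raw=0x50007 flags P=1 W=1 U=1 S=0
  [3] read 0x50 idx=9: raw=0x51007 flags P=1 W=1 U=1 S=0
  → PA=0x51A0B  (4 entries read)
#5 VA=0x682028176C0 (w,user):
  [0] read 0x34 idx=13: raw=0x53007 flags P=1 W=1 U=1 S=0
  [1] read 0x53 idx=8: raw=0x57007 flags P=1 W=1 U=1 S=0
  [2] read 0x57 idx=20: raw=0x58007 flags P=1 W=1 U=1 S=0
  [3] read 0x58 idx=23: raw=0x5B007 flags P=1 W=1 U=1 S=0
  → PA=0x5B6C0  (4 entries read)
#6 VA=0xB004241160C (r,user):
  [0] read 0x34 idx=22: raw=0x5D007 flags P=1 W=1 U=1 S=0
  [1] read 0x5D idx=1: raw=0x5E007 flags P=1 W=1 U=1 S=0
  [2] read 0x5E idx=18: raw=0x60007 flags P=1 W=1 U=1 S=0
  [3] read 0x60 idx=17: raw=0x62007 flags P=1 W=1 U=1 S=0
  → PA=0x6260C  (4 entries read)

TLB: [["0xF0580000", "0x3A"], ["0x88100A09", "0x51"], ["0x68202817", "0x5B"], ["0xB0042411", "0x62"]]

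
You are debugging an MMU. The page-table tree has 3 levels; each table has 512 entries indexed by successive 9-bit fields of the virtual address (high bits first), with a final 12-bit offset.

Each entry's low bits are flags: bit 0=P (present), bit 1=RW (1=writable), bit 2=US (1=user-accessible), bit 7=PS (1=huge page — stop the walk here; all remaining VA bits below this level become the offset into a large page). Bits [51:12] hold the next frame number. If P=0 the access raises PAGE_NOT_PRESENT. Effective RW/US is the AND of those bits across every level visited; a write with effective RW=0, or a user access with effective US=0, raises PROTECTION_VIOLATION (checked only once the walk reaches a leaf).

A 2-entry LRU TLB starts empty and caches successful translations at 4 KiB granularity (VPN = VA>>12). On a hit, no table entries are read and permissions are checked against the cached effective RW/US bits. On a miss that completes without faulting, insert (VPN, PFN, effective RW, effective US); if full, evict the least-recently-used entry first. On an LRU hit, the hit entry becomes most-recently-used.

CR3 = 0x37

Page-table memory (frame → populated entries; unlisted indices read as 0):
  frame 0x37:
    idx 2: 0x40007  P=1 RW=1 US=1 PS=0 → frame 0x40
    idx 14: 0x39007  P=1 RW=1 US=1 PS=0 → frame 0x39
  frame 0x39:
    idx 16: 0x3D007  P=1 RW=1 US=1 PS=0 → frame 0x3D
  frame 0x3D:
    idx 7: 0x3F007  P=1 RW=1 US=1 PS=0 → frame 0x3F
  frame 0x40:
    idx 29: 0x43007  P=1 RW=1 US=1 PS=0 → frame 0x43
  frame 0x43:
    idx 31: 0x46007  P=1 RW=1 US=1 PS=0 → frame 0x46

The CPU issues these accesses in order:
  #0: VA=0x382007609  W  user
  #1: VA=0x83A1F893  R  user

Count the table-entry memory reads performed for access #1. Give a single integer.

Trace:
#0 VA=0x382007609 (w,user):
  L0: frame=0x37 idx=14 entry=0x39007 [P=1 RW=1 US=1 PS=0]
  L1: frame=0x39 idx=16 entry=0x3D007 [P=1 RW=1 US=1 PS=0]
  L2: frame=0x3D idx=7 entry=0x3F007 [P=1 RW=1 US=1 PS=0]
  → PA=0x3F609  (3 entries read)
#1 VA=0x83A1F893 (r,user):
  L0: frame=0x37 idx=2 entry=0x40007 [P=1 RW=1 US=1 PS=0]
  L1: frame=0x40 idx=29 entry=0x43007 [P=1 RW=1 US=1 PS=0]
  L2: frame=0x43 idx=31 entry=0x46007 [P=1 RW=1 US=1 PS=0]
  → PA=0x46893  (3 entries read)

Entries read for #1: 3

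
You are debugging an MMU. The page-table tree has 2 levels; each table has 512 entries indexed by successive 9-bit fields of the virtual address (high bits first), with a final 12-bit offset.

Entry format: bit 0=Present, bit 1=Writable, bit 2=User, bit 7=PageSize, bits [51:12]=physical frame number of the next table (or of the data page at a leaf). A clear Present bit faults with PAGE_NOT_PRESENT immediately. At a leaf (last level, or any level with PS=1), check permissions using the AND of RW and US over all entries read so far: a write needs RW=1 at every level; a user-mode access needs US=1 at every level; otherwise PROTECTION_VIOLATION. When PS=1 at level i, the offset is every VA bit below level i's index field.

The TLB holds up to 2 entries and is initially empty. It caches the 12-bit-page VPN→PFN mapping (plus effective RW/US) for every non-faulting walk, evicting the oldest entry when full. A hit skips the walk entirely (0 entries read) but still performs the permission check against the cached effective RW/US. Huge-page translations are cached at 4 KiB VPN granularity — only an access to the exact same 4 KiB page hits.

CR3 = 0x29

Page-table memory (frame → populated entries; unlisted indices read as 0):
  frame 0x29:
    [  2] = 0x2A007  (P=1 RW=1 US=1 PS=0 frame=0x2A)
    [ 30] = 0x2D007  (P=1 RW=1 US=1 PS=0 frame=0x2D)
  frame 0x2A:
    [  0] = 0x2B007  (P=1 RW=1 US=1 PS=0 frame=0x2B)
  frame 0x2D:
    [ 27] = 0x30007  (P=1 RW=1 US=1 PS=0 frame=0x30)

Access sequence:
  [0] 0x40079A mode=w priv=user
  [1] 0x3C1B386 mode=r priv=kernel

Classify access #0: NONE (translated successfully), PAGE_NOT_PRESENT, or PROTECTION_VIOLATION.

Walk each access:
#0 VA=0x40079A (w,user):
  [0] read 0x29 idx=2: raw=0x2A007 flags P=1 W=1 U=1 S=0
  [1] read 0x2A idx=0: raw=0x2B007 flags P=1 W=1 U=1 S=0
  ✓ 0x2B79A  — 2 lookups
#1 VA=0x3C1B386 (r,kernel):
  [0] read 0x29 idx=30: raw=0x2D007 flags P=1 W=1 U=1 S=0
  [1] read 0x2D idx=27: raw=0x30007 flags P=1 W=1 U=1 S=0
  ✓ 0x30386  — 2 lookups

Access #0 fault: NONE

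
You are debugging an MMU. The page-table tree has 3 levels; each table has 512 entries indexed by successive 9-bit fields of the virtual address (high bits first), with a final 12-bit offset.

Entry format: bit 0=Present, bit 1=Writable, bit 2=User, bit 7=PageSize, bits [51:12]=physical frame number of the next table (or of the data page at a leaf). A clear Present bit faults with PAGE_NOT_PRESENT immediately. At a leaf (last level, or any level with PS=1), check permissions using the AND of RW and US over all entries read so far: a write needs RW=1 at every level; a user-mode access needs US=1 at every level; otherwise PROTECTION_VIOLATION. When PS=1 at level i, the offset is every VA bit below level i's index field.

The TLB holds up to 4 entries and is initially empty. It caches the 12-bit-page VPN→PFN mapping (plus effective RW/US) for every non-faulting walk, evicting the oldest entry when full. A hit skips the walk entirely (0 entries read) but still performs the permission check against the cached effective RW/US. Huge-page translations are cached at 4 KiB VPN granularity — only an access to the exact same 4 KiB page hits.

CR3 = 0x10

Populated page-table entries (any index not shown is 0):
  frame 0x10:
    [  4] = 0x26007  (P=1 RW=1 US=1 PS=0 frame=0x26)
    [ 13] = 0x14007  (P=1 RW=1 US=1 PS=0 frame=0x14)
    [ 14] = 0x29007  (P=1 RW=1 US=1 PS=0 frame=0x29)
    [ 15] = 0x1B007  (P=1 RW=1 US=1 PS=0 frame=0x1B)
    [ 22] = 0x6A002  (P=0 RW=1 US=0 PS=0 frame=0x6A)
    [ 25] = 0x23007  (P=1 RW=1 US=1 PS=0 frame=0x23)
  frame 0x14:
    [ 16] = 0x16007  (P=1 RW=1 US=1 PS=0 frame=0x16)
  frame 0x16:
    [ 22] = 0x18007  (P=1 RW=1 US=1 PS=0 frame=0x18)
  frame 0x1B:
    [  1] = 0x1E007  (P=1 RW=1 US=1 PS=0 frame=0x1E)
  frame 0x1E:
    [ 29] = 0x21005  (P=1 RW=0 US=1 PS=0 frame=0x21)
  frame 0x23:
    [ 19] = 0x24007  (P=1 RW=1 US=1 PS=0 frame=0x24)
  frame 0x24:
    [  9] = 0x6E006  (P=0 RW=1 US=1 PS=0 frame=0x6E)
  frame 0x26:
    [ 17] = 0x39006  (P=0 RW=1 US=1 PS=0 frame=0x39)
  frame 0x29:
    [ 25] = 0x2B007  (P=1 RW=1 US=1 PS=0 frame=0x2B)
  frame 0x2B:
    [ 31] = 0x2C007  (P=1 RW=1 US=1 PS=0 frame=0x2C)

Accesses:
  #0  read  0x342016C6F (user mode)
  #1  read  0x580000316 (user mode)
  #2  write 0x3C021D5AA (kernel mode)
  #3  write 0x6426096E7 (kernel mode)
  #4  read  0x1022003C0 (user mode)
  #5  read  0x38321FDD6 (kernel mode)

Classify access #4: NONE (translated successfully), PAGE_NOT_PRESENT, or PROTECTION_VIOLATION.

Trace:
#0 VA=0x342016C6F (r,user):
  L0: frame=0x10 idx=13 entry=0x14007 [P=1 RW=1 US=1 PS=0]
  L1: frame=0x14 idx=16 entry=0x16007 [P=1 RW=1 US=1 PS=0]
  L2: frame=0x16 idx=22 entry=0x18007 [P=1 RW=1 US=1 PS=0]
  ✓ 0x18C6F  — 3 lookups
#1 VA=0x580000316 (r,user):
  L0: frame=0x10 idx=22 entry=0x6A002 [P=0 RW=1 US=0 PS=0]
  → PAGE_NOT_PRESENT  (1 entries read)
#2 VA=0x3C021D5AA (w,kernel):
  L0: frame=0x10 idx=15 entry=0x1B007 [P=1 RW=1 US=1 PS=0]
  L1: frame=0x1B idx=1 entry=0x1E007 [P=1 RW=1 US=1 PS=0]
  L2: frame=0x1E idx=29 entry=0x21005 [P=1 RW=0 US=1 PS=0]
  → PROTECTION_VIOLATION  (3 entries read)
#3 VA=0x6426096E7 (w,kernel):
  L0: frame=0x10 idx=25 entry=0x23007 [P=1 RW=1 US=1 PS=0]
  L1: frame=0x23 idx=19 entry=0x24007 [P=1 RW=1 US=1 PS=0]
  L2: frame=0x24 idx=9 entry=0x6E006 [P=0 RW=1 US=1 PS=0]
  → PAGE_NOT_PRESENT  (3 entries read)
#4 VA=0x1022003C0 (r,user):
  L0: frame=0x10 idx=4 entry=0x26007 [P=1 RW=1 US=1 PS=0]
  L1: frame=0x26 idx=17 entry=0x39006 [P=0 RW=1 US=1 PS=0]
  → PAGE_NOT_PRESENT  (2 entries read)
#5 VA=0x38321FDD6 (r,kernel):
  L0: frame=0x10 idx=14 entry=0x29007 [P=1 RW=1 US=1 PS=0]
  L1: frame=0x29 idx=25 entry=0x2B007 [P=1 RW=1 US=1 PS=0]
  L2: frame=0x2B idx=31 entry=0x2C007 [P=1 RW=1 US=1 PS=0]
  ✓ 0x2CDD6  — 3 lookups

Access #4 fault: PAGE_NOT_PRESENT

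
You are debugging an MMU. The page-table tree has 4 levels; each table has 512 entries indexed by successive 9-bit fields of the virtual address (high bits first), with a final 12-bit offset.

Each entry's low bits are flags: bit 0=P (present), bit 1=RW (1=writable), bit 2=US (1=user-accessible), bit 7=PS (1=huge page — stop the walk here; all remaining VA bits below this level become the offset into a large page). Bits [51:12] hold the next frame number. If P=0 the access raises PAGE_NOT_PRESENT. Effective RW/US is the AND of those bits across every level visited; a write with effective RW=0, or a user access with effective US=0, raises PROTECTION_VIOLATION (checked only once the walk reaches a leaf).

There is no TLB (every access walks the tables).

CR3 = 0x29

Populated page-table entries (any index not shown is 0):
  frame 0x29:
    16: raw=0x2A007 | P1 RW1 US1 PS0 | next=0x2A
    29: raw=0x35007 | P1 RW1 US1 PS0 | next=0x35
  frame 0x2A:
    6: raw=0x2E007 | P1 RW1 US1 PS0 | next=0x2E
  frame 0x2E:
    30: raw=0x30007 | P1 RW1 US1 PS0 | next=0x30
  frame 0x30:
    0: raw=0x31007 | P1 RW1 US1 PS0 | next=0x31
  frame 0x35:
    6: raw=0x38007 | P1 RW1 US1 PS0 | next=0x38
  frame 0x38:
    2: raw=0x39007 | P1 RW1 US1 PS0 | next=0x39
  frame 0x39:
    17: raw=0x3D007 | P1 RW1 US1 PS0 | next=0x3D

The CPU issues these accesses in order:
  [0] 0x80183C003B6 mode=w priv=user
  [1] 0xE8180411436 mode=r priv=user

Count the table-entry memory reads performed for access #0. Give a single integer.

Trace:
#0 VA=0x80183C003B6 (w,user):
  [0] read 0x29 idx=16: raw=0x2A007 flags P=1 W=1 U=1 S=0
  [1] read 0x2A idx=6: raw=0x2E007 flags P=1 W=1 U=1 S=0
  [2] read 0x2E idx=30: raw=0x30007 flags P=1 W=1 U=1 S=0
  [3] read 0x30 idx=0: raw=0x31007 flags P=1 W=1 U=1 S=0
  ⇒ phys 0x313B6  [4 reads]
#1 VA=0xE8180411436 (r,user):
  [0] read 0x29 idx=29: raw=0x35007 flags P=1 W=1 U=1 S=0
  [1] read 0x35 idx=6: raw=0x38007 flags P=1 W=1 U=1 S=0
  [2] read 0x38 idx=2: raw=0x39007 flags P=1 W=1 U=1 S=0
  [3] read 0x39 idx=17: raw=0x3D007 flags P=1 W=1 U=1 S=0
  ⇒ phys 0x3D436  [4 reads]

Entries read for #0: 4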